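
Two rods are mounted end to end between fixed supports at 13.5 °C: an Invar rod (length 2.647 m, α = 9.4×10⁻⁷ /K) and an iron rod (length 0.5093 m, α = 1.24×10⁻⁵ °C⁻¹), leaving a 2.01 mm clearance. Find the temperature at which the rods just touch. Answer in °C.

Gap closes when ΔL₁ + ΔL₂ = 2.01 mm = 2.01×10⁻³ m
(α₁L₁ + α₂L₂)ΔT = g
α₁L₁ + α₂L₂ = 9.4×10⁻⁷×2.647 + 1.24×10⁻⁵×0.5093 = 8.8035×10⁻⁶ m/K
ΔT = 2.01×10⁻³ / 8.8035×10⁻⁶ = 228.32 K
T = 13.5 + 228.32 = 241.82 °C

T = 242 °C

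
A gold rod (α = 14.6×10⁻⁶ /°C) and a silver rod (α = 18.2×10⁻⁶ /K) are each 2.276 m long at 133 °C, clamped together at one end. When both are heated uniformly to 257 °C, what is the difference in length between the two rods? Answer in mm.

1.02 mm

ΔT = 124 K
gold: ΔL = 14.6×10⁻⁶ × 2.276 m × 124 = 4.1205×10⁻³ m = 4.1205 mm
silver: ΔL = 18.2×10⁻⁶ × 2.276 m × 124 = 5.1365×10⁻³ m = 5.1365 mm
difference = 5.1365 − 4.1205 = 1.0160 mm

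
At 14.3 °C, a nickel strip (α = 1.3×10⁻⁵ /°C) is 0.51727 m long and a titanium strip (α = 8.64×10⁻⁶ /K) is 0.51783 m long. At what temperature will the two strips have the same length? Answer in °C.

L₁(1 + α₁ΔT) = L₂(1 + α₂ΔT) ⇒ ΔT = (L₂ − L₁)/(α₁L₁ − α₂L₂)
L₂ − L₁ = 0.51783 − 0.51727 = 5.60×10⁻⁴ m
α₁L₁ − α₂L₂ = 1.3×10⁻⁵×0.51727 − 8.64×10⁻⁶×0.51783 = 2.2504588×10⁻⁶ m/K
ΔT = 5.60×10⁻⁴ / 2.2504588×10⁻⁶ = 248.838 K
T = 14.3 + 248.838 = 263.138 °C

T = 263.1 °C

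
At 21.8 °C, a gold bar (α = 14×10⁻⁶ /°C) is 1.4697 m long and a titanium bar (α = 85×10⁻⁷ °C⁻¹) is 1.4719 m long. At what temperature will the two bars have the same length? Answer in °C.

L₁(1 + α₁ΔT) = L₂(1 + α₂ΔT) ⇒ ΔT = (L₂ − L₁)/(α₁L₁ − α₂L₂)
L₂ − L₁ = 1.4719 − 1.4697 = 2.20×10⁻³ m
α₁L₁ − α₂L₂ = 14×10⁻⁶×1.4697 − 85×10⁻⁷×1.4719 = 8.06465×10⁻⁶ m/K
ΔT = 2.20×10⁻³ / 8.06465×10⁻⁶ = 272.795 K
T = 21.8 + 272.795 = 294.595 °C

T = 294.6 °C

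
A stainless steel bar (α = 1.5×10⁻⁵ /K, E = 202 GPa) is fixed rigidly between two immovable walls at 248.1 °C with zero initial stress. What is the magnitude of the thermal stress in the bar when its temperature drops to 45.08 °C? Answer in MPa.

σ = 615 MPa

Fully constrained: the free strain ε = αΔT is blocked, so σ = Eε = EαΔT.
|ΔT| = 203.02 K
σ = 202×10⁹ × 1.5×10⁻⁵ × 203.02 = 6.15×10⁸ Pa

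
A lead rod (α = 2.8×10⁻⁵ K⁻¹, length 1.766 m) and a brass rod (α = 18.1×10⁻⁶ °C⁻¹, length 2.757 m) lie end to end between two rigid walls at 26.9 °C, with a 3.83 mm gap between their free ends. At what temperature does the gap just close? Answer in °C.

α₁L₁ = 4.9448×10⁻⁵ m/K, α₂L₂ = 4.99017×10⁻⁵ m/K → total 9.93497×10⁻⁵ m/K
ΔT = g/(α₁L₁+α₂L₂) = 3.83×10⁻³ / 9.93497×10⁻⁵ = 38.551 K
T = 26.9 + 38.551 = 65.451 °C

T = 65.5 °C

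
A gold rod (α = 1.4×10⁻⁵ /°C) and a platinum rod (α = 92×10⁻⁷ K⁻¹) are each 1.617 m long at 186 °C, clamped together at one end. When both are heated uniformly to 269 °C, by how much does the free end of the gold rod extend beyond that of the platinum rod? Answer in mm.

0.644 mm

ΔT = 83 K
gold: ΔL = 1.4×10⁻⁵ × 1.617 m × 83 = 1.8790×10⁻³ m = 1.8790 mm
platinum: ΔL = 92×10⁻⁷ × 1.617 m × 83 = 1.2347×10⁻³ m = 1.2347 mm
difference = 1.8790 − 1.2347 = 0.6443 mm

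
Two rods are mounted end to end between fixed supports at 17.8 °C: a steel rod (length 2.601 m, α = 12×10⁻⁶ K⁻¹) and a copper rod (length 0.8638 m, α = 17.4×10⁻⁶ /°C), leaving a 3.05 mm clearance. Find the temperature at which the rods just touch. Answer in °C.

T = 83.8 °C

Gap closes when ΔL₁ + ΔL₂ = 3.05 mm = 3.05×10⁻³ m
(α₁L₁ + α₂L₂)ΔT = g
α₁L₁ + α₂L₂ = 12×10⁻⁶×2.601 + 17.4×10⁻⁶×0.8638 = 4.624212×10⁻⁵ m/K
ΔT = 3.05×10⁻³ / 4.624212×10⁻⁵ = 65.957 K
T = 17.8 + 65.957 = 83.757 °C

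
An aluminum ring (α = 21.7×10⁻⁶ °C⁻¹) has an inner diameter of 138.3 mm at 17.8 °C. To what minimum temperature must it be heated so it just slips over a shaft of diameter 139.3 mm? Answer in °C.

Required Δd = 139.3 − 138.3 = 1.0 mm
Δd = αd₀ΔT ⇒ ΔT = Δd/(αd₀) = 1.0 / (21.7×10⁻⁶ × 138.3) = 333.21 K
T_min = 17.8 + 333.21 = 351.01 °C

T = 351 °C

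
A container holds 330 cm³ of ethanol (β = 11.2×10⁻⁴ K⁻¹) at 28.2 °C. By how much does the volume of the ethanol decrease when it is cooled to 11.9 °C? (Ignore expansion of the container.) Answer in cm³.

ΔV = 6.02 cm³

|ΔT| = |11.9 − 28.2| = 16.3 K
ΔV = βV₀ΔT = (11.2×10⁻⁴)(330)(16.3) = 6.02 cm³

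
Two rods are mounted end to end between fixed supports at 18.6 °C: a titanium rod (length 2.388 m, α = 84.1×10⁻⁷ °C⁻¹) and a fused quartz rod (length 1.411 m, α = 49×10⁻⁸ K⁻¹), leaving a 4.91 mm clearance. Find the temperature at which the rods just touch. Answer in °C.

T = 255 °C

α₁L₁ = 2.008308×10⁻⁵ m/K, α₂L₂ = 6.9139×10⁻⁷ m/K → total 2.077447×10⁻⁵ m/K
ΔT = g/(α₁L₁+α₂L₂) = 4.91×10⁻³ / 2.077447×10⁻⁵ = 236.35 K
T = 18.6 + 236.35 = 254.95 °C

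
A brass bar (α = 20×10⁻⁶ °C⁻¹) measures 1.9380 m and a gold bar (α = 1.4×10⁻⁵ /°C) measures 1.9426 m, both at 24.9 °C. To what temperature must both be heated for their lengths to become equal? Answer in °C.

T = 422.7 °C

Equal length when α₁L₁ΔT − α₂L₂ΔT = L₂ − L₁ = 4.60×10⁻³ m
α₁L₁ = 3.876×10⁻⁵, α₂L₂ = 2.71964×10⁻⁵ → Δ(αL) = 1.15636×10⁻⁵ m/K
ΔT = 4.60×10⁻³ / 1.15636×10⁻⁵ = 397.800 K, so T = 24.9 + 397.800 = 422.700 °C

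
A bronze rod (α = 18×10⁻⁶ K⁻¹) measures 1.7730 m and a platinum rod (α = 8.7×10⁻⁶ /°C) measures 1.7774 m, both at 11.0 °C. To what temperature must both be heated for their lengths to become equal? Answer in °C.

Equal length when α₁L₁ΔT − α₂L₂ΔT = L₂ − L₁ = 4.40×10⁻³ m
α₁L₁ = 3.1914×10⁻⁵, α₂L₂ = 1.546338×10⁻⁵ → Δ(αL) = 1.645062×10⁻⁵ m/K
ΔT = 4.40×10⁻³ / 1.645062×10⁻⁵ = 267.467 K, so T = 11.0 + 267.467 = 278.467 °C

T = 278.5 °C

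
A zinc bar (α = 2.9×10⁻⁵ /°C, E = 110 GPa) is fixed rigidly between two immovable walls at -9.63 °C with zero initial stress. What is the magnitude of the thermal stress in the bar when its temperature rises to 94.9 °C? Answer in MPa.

Fully constrained: the free strain ε = αΔT is blocked, so σ = Eε = EαΔT.
|ΔT| = 104.53 K
σ = 110×10⁹ × 2.9×10⁻⁵ × 104.53 = 3.33×10⁸ Pa

σ = 333 MPa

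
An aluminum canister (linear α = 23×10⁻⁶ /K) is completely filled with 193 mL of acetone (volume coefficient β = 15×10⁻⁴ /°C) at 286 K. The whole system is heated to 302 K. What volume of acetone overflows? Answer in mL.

4.42 mL

The canister also expands: β_container ≈ 3α = 6.9×10⁻⁵ /K
Net overflow = V₀(β_liq − 3α_cont)ΔT
β − 3α = 1.50×10⁻³ − 6.9×10⁻⁵ = 1.431×10⁻³ /K; ΔT = 16 K
ΔV = 193 × 1.431×10⁻³ × 16 = 4.42 mL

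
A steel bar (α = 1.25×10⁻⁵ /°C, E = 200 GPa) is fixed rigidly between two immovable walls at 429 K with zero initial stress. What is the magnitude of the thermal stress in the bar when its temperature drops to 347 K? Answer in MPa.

Fully constrained: the free strain ε = αΔT is blocked, so σ = Eε = EαΔT.
|ΔT| = 82 K
σ = 200×10⁹ × 1.25×10⁻⁵ × 82 = 2.05×10⁸ Pa

σ = 205 MPa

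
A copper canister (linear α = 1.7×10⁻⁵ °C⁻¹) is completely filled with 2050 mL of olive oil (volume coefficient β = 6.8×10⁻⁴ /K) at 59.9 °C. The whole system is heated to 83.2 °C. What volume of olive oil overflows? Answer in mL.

30.0 mL

The canister also expands: β_container ≈ 3α = 5.1×10⁻⁵ /K
Net overflow = V₀(β_liq − 3α_cont)ΔT
β − 3α = 6.80×10⁻⁴ − 5.1×10⁻⁵ = 6.29×10⁻⁴ /K; ΔT = 23.3 K
ΔV = 2050 × 6.29×10⁻⁴ × 23.3 = 30.0 mL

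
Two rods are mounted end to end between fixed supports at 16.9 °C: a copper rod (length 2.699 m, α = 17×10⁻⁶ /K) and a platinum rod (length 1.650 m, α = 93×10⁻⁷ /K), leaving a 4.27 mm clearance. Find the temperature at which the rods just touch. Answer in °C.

T = 86.6 °C

α₁L₁ = 4.5883×10⁻⁵ m/K, α₂L₂ = 1.5345×10⁻⁵ m/K → total 6.1228×10⁻⁵ m/K
ΔT = g/(α₁L₁+α₂L₂) = 4.27×10⁻³ / 6.1228×10⁻⁵ = 69.739 K
T = 16.9 + 69.739 = 86.639 °C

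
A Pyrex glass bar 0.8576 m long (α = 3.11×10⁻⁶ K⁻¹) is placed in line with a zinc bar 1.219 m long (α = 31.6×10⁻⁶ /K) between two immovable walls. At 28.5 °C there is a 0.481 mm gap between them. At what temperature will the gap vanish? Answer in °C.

Gap closes when ΔL₁ + ΔL₂ = 0.481 mm = 4.81×10⁻⁴ m
(α₁L₁ + α₂L₂)ΔT = g
α₁L₁ + α₂L₂ = 3.11×10⁻⁶×0.8576 + 31.6×10⁻⁶×1.219 = 4.1187536×10⁻⁵ m/K
ΔT = 4.81×10⁻⁴ / 4.1187536×10⁻⁵ = 11.678 K
T = 28.5 + 11.678 = 40.178 °C

T = 40.2 °C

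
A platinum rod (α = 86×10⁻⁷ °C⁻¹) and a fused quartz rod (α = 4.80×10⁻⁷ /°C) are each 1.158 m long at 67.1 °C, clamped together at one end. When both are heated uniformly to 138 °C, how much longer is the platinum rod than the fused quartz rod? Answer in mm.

ΔT = 70.9 K
platinum: ΔL = 86×10⁻⁷ × 1.158 m × 70.9 = 7.0608×10⁻⁴ m = 0.70608 mm
fused quartz: ΔL = 4.80×10⁻⁷ × 1.158 m × 70.9 = 3.9409×10⁻⁵ m = 0.039409 mm
difference = 0.70608 − 0.039409 = 0.666671 mm

0.667 mm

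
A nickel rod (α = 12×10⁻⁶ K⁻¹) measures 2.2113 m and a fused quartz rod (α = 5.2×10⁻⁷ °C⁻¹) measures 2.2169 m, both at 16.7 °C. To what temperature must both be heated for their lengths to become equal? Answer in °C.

Equal length when α₁L₁ΔT − α₂L₂ΔT = L₂ − L₁ = 5.60×10⁻³ m
α₁L₁ = 2.65356×10⁻⁵, α₂L₂ = 1.152788×10⁻⁶ → Δ(αL) = 2.5382812×10⁻⁵ m/K
ΔT = 5.60×10⁻³ / 2.5382812×10⁻⁵ = 220.622 K, so T = 16.7 + 220.622 = 237.322 °C

T = 237.3 °C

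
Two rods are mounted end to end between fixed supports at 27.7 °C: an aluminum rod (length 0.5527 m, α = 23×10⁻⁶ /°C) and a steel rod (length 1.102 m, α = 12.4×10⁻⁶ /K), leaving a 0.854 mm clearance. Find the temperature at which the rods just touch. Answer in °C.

T = 60.1 °C

α₁L₁ = 1.27121×10⁻⁵ m/K, α₂L₂ = 1.36648×10⁻⁵ m/K → total 2.63769×10⁻⁵ m/K
ΔT = g/(α₁L₁+α₂L₂) = 8.54×10⁻⁴ / 2.63769×10⁻⁵ = 32.377 K
T = 27.7 + 32.377 = 60.077 °C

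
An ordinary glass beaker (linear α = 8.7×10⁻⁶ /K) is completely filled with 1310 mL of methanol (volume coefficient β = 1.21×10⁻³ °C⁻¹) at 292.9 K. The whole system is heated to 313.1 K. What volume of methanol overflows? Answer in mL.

31.3 mL

The beaker also expands: β_container ≈ 3α = 2.61×10⁻⁵ /K
Net overflow = V₀(β_liq − 3α_cont)ΔT
β − 3α = 1.21×10⁻³ − 2.61×10⁻⁵ = 1.1839×10⁻³ /K; ΔT = 20.2 K
ΔV = 1310 × 1.1839×10⁻³ × 20.2 = 31.3 mL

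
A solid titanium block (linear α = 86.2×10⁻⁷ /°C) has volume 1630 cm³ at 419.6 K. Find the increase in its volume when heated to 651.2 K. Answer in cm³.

ΔV = 9.76 cm³

Isotropic solid: β ≈ 3α = 2.6×10⁻⁵ /K; ΔT = 231.6 K
ΔV = 3αV₀ΔT = 3(86.2×10⁻⁷)(1630)(231.6) = 9.76 cm³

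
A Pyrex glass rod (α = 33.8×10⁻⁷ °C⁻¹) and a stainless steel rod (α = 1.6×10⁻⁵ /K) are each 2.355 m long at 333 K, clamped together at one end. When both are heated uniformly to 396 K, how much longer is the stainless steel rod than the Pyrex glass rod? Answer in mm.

1.87 mm

ΔT = 63 K
Pyrex glass: ΔL = 33.8×10⁻⁷ × 2.355 m × 63 = 5.0147×10⁻⁴ m = 0.50147 mm
stainless steel: ΔL = 1.6×10⁻⁵ × 2.355 m × 63 = 2.3738×10⁻³ m = 2.3738 mm
difference = 2.3738 − 0.50147 = 1.87233 mm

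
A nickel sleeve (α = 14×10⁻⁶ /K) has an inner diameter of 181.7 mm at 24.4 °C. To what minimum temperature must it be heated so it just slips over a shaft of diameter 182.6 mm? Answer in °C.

T = 378 °C

Required Δd = 182.6 − 181.7 = 0.9 mm
Δd = αd₀ΔT ⇒ ΔT = Δd/(αd₀) = 0.9 / (14×10⁻⁶ × 181.7) = 353.80 K
T_min = 24.4 + 353.80 = 378.20 °C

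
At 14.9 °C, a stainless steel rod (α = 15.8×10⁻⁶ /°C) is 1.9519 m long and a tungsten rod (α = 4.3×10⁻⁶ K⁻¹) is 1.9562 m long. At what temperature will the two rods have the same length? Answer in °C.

Equal length when α₁L₁ΔT − α₂L₂ΔT = L₂ − L₁ = 4.30×10⁻³ m
α₁L₁ = 3.084002×10⁻⁵, α₂L₂ = 8.41166×10⁻⁶ → Δ(αL) = 2.242836×10⁻⁵ m/K
ΔT = 4.30×10⁻³ / 2.242836×10⁻⁵ = 191.722 K, so T = 14.9 + 191.722 = 206.622 °C

T = 206.6 °C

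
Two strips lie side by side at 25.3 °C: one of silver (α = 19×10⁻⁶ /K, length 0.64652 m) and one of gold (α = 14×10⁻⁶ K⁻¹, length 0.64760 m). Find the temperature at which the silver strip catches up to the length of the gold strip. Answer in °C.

Equal length when α₁L₁ΔT − α₂L₂ΔT = L₂ − L₁ = 1.08×10⁻³ m
α₁L₁ = 1.228388×10⁻⁵, α₂L₂ = 9.0664×10⁻⁶ → Δ(αL) = 3.21748×10⁻⁶ m/K
ΔT = 1.08×10⁻³ / 3.21748×10⁻⁶ = 335.666 K, so T = 25.3 + 335.666 = 360.966 °C

T = 361.0 °C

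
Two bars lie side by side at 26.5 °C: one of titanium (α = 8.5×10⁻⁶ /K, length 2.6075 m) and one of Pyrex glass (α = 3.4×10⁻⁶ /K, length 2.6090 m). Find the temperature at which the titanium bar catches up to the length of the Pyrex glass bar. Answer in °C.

Equal length when α₁L₁ΔT − α₂L₂ΔT = L₂ − L₁ = 1.50×10⁻³ m
α₁L₁ = 2.216375×10⁻⁵, α₂L₂ = 8.8706×10⁻⁶ → Δ(αL) = 1.329315×10⁻⁵ m/K
ΔT = 1.50×10⁻³ / 1.329315×10⁻⁵ = 112.840 K, so T = 26.5 + 112.840 = 139.340 °C

T = 139.3 °C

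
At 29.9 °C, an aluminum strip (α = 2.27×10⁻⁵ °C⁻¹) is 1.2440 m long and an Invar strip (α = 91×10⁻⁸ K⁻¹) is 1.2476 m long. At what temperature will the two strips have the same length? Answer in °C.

T = 162.7 °C

Equal length when α₁L₁ΔT − α₂L₂ΔT = L₂ − L₁ = 3.60×10⁻³ m
α₁L₁ = 2.82388×10⁻⁵, α₂L₂ = 1.135316×10⁻⁶ → Δ(αL) = 2.7103484×10⁻⁵ m/K
ΔT = 3.60×10⁻³ / 2.7103484×10⁻⁵ = 132.824 K, so T = 29.9 + 132.824 = 162.724 °C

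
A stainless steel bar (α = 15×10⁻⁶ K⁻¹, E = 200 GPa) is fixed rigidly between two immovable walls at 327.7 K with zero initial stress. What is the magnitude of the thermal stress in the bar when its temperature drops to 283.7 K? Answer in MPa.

σ = 132 MPa

Fully constrained: the free strain ε = αΔT is blocked, so σ = Eε = EαΔT.
|ΔT| = 44.0 K
σ = 200×10⁹ × 15×10⁻⁶ × 44.0 = 1.32×10⁸ Pa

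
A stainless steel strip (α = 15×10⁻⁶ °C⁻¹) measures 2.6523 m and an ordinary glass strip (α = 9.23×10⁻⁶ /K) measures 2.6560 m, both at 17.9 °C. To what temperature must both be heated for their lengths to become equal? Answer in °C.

Equal length when α₁L₁ΔT − α₂L₂ΔT = L₂ − L₁ = 3.70×10⁻³ m
α₁L₁ = 3.97845×10⁻⁵, α₂L₂ = 2.451488×10⁻⁵ → Δ(αL) = 1.526962×10⁻⁵ m/K
ΔT = 3.70×10⁻³ / 1.526962×10⁻⁵ = 242.311 K, so T = 17.9 + 242.311 = 260.211 °C

T = 260.2 °C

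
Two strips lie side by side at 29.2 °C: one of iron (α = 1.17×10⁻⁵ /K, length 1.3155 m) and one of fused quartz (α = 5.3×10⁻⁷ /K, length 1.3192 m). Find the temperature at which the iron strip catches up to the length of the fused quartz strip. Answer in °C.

L₁(1 + α₁ΔT) = L₂(1 + α₂ΔT) ⇒ ΔT = (L₂ − L₁)/(α₁L₁ − α₂L₂)
L₂ − L₁ = 1.3192 − 1.3155 = 3.70×10⁻³ m
α₁L₁ − α₂L₂ = 1.17×10⁻⁵×1.3155 − 5.3×10⁻⁷×1.3192 = 1.4692174×10⁻⁵ m/K
ΔT = 3.70×10⁻³ / 1.4692174×10⁻⁵ = 251.835 K
T = 29.2 + 251.835 = 281.035 °C

T = 281.0 °C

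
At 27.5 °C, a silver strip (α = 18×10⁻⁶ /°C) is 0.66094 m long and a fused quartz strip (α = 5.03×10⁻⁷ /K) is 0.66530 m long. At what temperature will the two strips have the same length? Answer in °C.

T = 404.6 °C

L₁(1 + α₁ΔT) = L₂(1 + α₂ΔT) ⇒ ΔT = (L₂ − L₁)/(α₁L₁ − α₂L₂)
L₂ − L₁ = 0.66530 − 0.66094 = 4.36×10⁻³ m
α₁L₁ − α₂L₂ = 18×10⁻⁶×0.66094 − 5.03×10⁻⁷×0.66530 = 1.15622741×10⁻⁵ m/K
ΔT = 4.36×10⁻³ / 1.15622741×10⁻⁵ = 377.088 K
T = 27.5 + 377.088 = 404.588 °C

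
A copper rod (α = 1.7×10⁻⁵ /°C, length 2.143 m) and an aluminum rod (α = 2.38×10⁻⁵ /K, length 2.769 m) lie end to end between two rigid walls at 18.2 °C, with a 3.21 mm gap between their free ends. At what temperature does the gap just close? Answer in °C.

T = 49.6 °C

Gap closes when ΔL₁ + ΔL₂ = 3.21 mm = 3.21×10⁻³ m
(α₁L₁ + α₂L₂)ΔT = g
α₁L₁ + α₂L₂ = 1.7×10⁻⁵×2.143 + 2.38×10⁻⁵×2.769 = 1.023332×10⁻⁴ m/K
ΔT = 3.21×10⁻³ / 1.023332×10⁻⁴ = 31.368 K
T = 18.2 + 31.368 = 49.568 °C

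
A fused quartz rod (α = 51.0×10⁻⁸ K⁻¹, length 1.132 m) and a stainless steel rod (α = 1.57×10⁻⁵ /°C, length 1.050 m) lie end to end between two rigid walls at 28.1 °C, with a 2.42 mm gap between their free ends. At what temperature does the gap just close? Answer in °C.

Gap closes when ΔL₁ + ΔL₂ = 2.42 mm = 2.42×10⁻³ m
(α₁L₁ + α₂L₂)ΔT = g
α₁L₁ + α₂L₂ = 51.0×10⁻⁸×1.132 + 1.57×10⁻⁵×1.050 = 1.706232×10⁻⁵ m/K
ΔT = 2.42×10⁻³ / 1.706232×10⁻⁵ = 141.83 K
T = 28.1 + 141.83 = 169.93 °C

T = 170 °C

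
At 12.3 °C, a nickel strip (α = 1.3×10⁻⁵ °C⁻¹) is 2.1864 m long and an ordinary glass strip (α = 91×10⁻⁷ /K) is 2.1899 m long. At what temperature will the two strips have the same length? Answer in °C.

L₁(1 + α₁ΔT) = L₂(1 + α₂ΔT) ⇒ ΔT = (L₂ − L₁)/(α₁L₁ − α₂L₂)
L₂ − L₁ = 2.1899 − 2.1864 = 3.50×10⁻³ m
α₁L₁ − α₂L₂ = 1.3×10⁻⁵×2.1864 − 91×10⁻⁷×2.1899 = 8.49511×10⁻⁶ m/K
ΔT = 3.50×10⁻³ / 8.49511×10⁻⁶ = 412.002 K
T = 12.3 + 412.002 = 424.302 °C

T = 424.3 °C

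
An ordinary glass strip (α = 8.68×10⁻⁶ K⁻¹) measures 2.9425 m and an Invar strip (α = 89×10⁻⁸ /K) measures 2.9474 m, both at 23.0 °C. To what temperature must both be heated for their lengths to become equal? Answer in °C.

T = 236.8 °C

L₁(1 + α₁ΔT) = L₂(1 + α₂ΔT) ⇒ ΔT = (L₂ − L₁)/(α₁L₁ − α₂L₂)
L₂ − L₁ = 2.9474 − 2.9425 = 4.90×10⁻³ m
α₁L₁ − α₂L₂ = 8.68×10⁻⁶×2.9425 − 89×10⁻⁸×2.9474 = 2.2917714×10⁻⁵ m/K
ΔT = 4.90×10⁻³ / 2.2917714×10⁻⁵ = 213.808 K
T = 23.0 + 213.808 = 236.808 °C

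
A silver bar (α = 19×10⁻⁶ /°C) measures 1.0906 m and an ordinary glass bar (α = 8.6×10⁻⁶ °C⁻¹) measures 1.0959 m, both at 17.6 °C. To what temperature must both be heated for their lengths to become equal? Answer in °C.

T = 486.8 °C

Equal length when α₁L₁ΔT − α₂L₂ΔT = L₂ − L₁ = 5.30×10⁻³ m
α₁L₁ = 2.07214×10⁻⁵, α₂L₂ = 9.42474×10⁻⁶ → Δ(αL) = 1.129666×10⁻⁵ m/K
ΔT = 5.30×10⁻³ / 1.129666×10⁻⁵ = 469.165 K, so T = 17.6 + 469.165 = 486.765 °C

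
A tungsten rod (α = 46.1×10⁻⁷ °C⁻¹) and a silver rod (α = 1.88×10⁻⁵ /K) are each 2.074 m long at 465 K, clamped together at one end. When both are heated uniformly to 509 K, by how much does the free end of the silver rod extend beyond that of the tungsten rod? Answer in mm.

ΔT = 44 K
tungsten: ΔL = 46.1×10⁻⁷ × 2.074 m × 44 = 4.2069×10⁻⁴ m = 0.42069 mm
silver: ΔL = 1.88×10⁻⁵ × 2.074 m × 44 = 1.7156×10⁻³ m = 1.7156 mm
difference = 1.7156 − 0.42069 = 1.29491 mm

1.29 mm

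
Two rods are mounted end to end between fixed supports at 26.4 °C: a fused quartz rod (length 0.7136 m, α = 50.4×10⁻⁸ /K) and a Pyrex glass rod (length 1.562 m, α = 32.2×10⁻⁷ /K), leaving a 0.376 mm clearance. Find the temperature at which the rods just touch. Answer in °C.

α₁L₁ = 3.596544×10⁻⁷ m/K, α₂L₂ = 5.02964×10⁻⁶ m/K → total 5.3892944×10⁻⁶ m/K
ΔT = g/(α₁L₁+α₂L₂) = 3.76×10⁻⁴ / 5.3892944×10⁻⁶ = 69.768 K
T = 26.4 + 69.768 = 96.168 °C

T = 96.2 °C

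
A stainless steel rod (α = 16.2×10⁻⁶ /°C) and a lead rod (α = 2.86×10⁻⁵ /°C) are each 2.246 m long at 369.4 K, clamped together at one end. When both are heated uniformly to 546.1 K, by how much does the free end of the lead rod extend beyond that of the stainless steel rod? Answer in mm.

ΔT = 176.7 K
stainless steel: ΔL = 16.2×10⁻⁶ × 2.246 m × 176.7 = 6.4293×10⁻³ m = 6.4293 mm
lead: ΔL = 2.86×10⁻⁵ × 2.246 m × 176.7 = 1.1350×10⁻² m = 11.350 mm
difference = 11.350 − 6.4293 = 4.9207 mm

4.92 mm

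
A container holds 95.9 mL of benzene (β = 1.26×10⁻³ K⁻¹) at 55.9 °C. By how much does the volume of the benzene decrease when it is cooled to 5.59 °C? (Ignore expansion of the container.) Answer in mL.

ΔV = 6.08 mL

|ΔT| = |5.59 − 55.9| = 50.31 K
ΔV = βV₀ΔT = (1.26×10⁻³)(95.9)(50.31) = 6.08 mL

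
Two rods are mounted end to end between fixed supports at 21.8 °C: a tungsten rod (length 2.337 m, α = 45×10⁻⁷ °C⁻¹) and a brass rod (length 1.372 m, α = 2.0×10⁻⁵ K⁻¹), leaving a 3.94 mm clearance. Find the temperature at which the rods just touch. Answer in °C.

α₁L₁ = 1.05165×10⁻⁵ m/K, α₂L₂ = 2.744×10⁻⁵ m/K → total 3.79565×10⁻⁵ m/K
ΔT = g/(α₁L₁+α₂L₂) = 3.94×10⁻³ / 3.79565×10⁻⁵ = 103.80 K
T = 21.8 + 103.80 = 125.60 °C

T = 126 °C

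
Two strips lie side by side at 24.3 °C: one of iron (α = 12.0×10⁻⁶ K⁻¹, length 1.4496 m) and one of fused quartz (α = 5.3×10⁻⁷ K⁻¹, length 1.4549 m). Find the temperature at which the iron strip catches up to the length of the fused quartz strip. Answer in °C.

L₁(1 + α₁ΔT) = L₂(1 + α₂ΔT) ⇒ ΔT = (L₂ − L₁)/(α₁L₁ − α₂L₂)
L₂ − L₁ = 1.4549 − 1.4496 = 5.30×10⁻³ m
α₁L₁ − α₂L₂ = 12.0×10⁻⁶×1.4496 − 5.3×10⁻⁷×1.4549 = 1.6624103×10⁻⁵ m/K
ΔT = 5.30×10⁻³ / 1.6624103×10⁻⁵ = 318.814 K
T = 24.3 + 318.814 = 343.114 °C

T = 343.1 °C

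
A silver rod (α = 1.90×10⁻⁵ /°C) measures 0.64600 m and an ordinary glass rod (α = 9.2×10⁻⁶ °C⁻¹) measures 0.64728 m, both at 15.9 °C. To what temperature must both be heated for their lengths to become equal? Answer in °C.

L₁(1 + α₁ΔT) = L₂(1 + α₂ΔT) ⇒ ΔT = (L₂ − L₁)/(α₁L₁ − α₂L₂)
L₂ − L₁ = 0.64728 − 0.64600 = 1.28×10⁻³ m
α₁L₁ − α₂L₂ = 1.90×10⁻⁵×0.64600 − 9.2×10⁻⁶×0.64728 = 6.319024×10⁻⁶ m/K
ΔT = 1.28×10⁻³ / 6.319024×10⁻⁶ = 202.563 K
T = 15.9 + 202.563 = 218.463 °C

T = 218.5 °C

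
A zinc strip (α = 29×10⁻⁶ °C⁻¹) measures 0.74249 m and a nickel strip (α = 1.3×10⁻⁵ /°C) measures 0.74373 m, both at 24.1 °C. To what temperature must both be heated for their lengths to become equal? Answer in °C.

T = 128.6 °C

L₁(1 + α₁ΔT) = L₂(1 + α₂ΔT) ⇒ ΔT = (L₂ − L₁)/(α₁L₁ − α₂L₂)
L₂ − L₁ = 0.74373 − 0.74249 = 1.24×10⁻³ m
α₁L₁ − α₂L₂ = 29×10⁻⁶×0.74249 − 1.3×10⁻⁵×0.74373 = 1.186372×10⁻⁵ m/K
ΔT = 1.24×10⁻³ / 1.186372×10⁻⁵ = 104.520 K
T = 24.1 + 104.520 = 128.620 °C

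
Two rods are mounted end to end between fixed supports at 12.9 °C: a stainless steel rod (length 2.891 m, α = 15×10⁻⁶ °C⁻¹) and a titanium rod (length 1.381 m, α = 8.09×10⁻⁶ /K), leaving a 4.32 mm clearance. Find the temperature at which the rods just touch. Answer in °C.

α₁L₁ = 4.3365×10⁻⁵ m/K, α₂L₂ = 1.117229×10⁻⁵ m/K → total 5.453729×10⁻⁵ m/K
ΔT = g/(α₁L₁+α₂L₂) = 4.32×10⁻³ / 5.453729×10⁻⁵ = 79.212 K
T = 12.9 + 79.212 = 92.112 °C

T = 92.1 °C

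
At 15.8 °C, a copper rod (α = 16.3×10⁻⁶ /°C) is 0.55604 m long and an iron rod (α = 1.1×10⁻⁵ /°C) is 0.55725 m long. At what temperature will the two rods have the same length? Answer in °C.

L₁(1 + α₁ΔT) = L₂(1 + α₂ΔT) ⇒ ΔT = (L₂ − L₁)/(α₁L₁ − α₂L₂)
L₂ − L₁ = 0.55725 − 0.55604 = 1.21×10⁻³ m
α₁L₁ − α₂L₂ = 16.3×10⁻⁶×0.55604 − 1.1×10⁻⁵×0.55725 = 2.933702×10⁻⁶ m/K
ΔT = 1.21×10⁻³ / 2.933702×10⁻⁶ = 412.448 K
T = 15.8 + 412.448 = 428.248 °C

T = 428.2 °C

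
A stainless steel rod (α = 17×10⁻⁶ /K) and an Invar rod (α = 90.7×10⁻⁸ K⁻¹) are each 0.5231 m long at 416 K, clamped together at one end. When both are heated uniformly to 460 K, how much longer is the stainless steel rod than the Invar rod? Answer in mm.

ΔT = 44 K
stainless steel: ΔL = 17×10⁻⁶ × 0.5231 m × 44 = 3.9128×10⁻⁴ m = 0.39128 mm
Invar: ΔL = 90.7×10⁻⁸ × 0.5231 m × 44 = 2.0876×10⁻⁵ m = 0.020876 mm
difference = 0.39128 − 0.020876 = 0.370404 mm

0.370 mm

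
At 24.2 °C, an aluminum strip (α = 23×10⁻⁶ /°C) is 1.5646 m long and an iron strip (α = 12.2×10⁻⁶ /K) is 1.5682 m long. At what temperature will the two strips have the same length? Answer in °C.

L₁(1 + α₁ΔT) = L₂(1 + α₂ΔT) ⇒ ΔT = (L₂ − L₁)/(α₁L₁ − α₂L₂)
L₂ − L₁ = 1.5682 − 1.5646 = 3.60×10⁻³ m
α₁L₁ − α₂L₂ = 23×10⁻⁶×1.5646 − 12.2×10⁻⁶×1.5682 = 1.685376×10⁻⁵ m/K
ΔT = 3.60×10⁻³ / 1.685376×10⁻⁵ = 213.602 K
T = 24.2 + 213.602 = 237.802 °C

T = 237.8 °C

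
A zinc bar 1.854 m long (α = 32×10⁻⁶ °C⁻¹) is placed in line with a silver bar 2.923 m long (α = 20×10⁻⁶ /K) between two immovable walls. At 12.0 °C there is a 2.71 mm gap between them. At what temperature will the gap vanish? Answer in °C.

Gap closes when ΔL₁ + ΔL₂ = 2.71 mm = 2.71×10⁻³ m
(α₁L₁ + α₂L₂)ΔT = g
α₁L₁ + α₂L₂ = 32×10⁻⁶×1.854 + 20×10⁻⁶×2.923 = 1.17788×10⁻⁴ m/K
ΔT = 2.71×10⁻³ / 1.17788×10⁻⁴ = 23.007 K
T = 12.0 + 23.007 = 35.007 °C

T = 35.0 °C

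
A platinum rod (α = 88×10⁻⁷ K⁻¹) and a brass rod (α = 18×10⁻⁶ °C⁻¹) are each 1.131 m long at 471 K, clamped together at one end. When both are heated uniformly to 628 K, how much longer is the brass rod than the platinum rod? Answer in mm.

ΔT = 157 K
platinum: ΔL = 88×10⁻⁷ × 1.131 m × 157 = 1.5626×10⁻³ m = 1.5626 mm
brass: ΔL = 18×10⁻⁶ × 1.131 m × 157 = 3.1962×10⁻³ m = 3.1962 mm
difference = 3.1962 − 1.5626 = 1.6336 mm

1.63 mm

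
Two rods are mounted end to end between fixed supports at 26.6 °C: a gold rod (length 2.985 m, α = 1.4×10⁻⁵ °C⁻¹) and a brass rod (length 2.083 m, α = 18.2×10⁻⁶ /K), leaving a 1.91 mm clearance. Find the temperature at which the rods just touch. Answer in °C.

T = 50.6 °C

α₁L₁ = 4.179×10⁻⁵ m/K, α₂L₂ = 3.79106×10⁻⁵ m/K → total 7.97006×10⁻⁵ m/K
ΔT = g/(α₁L₁+α₂L₂) = 1.91×10⁻³ / 7.97006×10⁻⁵ = 23.965 K
T = 26.6 + 23.965 = 50.565 °C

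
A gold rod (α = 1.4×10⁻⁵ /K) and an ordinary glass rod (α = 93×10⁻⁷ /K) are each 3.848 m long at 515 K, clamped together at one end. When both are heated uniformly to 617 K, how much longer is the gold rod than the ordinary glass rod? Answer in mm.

ΔT = 102 K
gold: ΔL = 1.4×10⁻⁵ × 3.848 m × 102 = 5.4949×10⁻³ m = 5.4949 mm
ordinary glass: ΔL = 93×10⁻⁷ × 3.848 m × 102 = 3.6502×10⁻³ m = 3.6502 mm
difference = 5.4949 − 3.6502 = 1.8447 mm

1.84 mm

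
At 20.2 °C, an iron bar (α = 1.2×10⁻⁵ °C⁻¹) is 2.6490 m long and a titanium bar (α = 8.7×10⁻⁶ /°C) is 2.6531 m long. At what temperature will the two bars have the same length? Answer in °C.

L₁(1 + α₁ΔT) = L₂(1 + α₂ΔT) ⇒ ΔT = (L₂ − L₁)/(α₁L₁ − α₂L₂)
L₂ − L₁ = 2.6531 − 2.6490 = 4.10×10⁻³ m
α₁L₁ − α₂L₂ = 1.2×10⁻⁵×2.6490 − 8.7×10⁻⁶×2.6531 = 8.70603×10⁻⁶ m/K
ΔT = 4.10×10⁻³ / 8.70603×10⁻⁶ = 470.938 K
T = 20.2 + 470.938 = 491.138 °C

T = 491.1 °C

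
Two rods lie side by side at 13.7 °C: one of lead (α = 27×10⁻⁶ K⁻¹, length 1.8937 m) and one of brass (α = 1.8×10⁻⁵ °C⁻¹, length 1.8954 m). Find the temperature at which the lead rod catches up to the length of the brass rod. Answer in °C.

Equal length when α₁L₁ΔT − α₂L₂ΔT = L₂ − L₁ = 1.70×10⁻³ m
α₁L₁ = 5.11299×10⁻⁵, α₂L₂ = 3.41172×10⁻⁵ → Δ(αL) = 1.70127×10⁻⁵ m/K
ΔT = 1.70×10⁻³ / 1.70127×10⁻⁵ = 99.925 K, so T = 13.7 + 99.925 = 113.625 °C

T = 113.6 °C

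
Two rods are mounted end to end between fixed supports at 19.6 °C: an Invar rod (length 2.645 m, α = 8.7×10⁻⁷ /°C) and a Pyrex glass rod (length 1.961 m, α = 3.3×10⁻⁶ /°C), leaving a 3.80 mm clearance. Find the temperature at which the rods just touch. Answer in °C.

α₁L₁ = 2.30115×10⁻⁶ m/K, α₂L₂ = 6.4713×10⁻⁶ m/K → total 8.77245×10⁻⁶ m/K
ΔT = g/(α₁L₁+α₂L₂) = 3.80×10⁻³ / 8.77245×10⁻⁶ = 433.17 K
T = 19.6 + 433.17 = 452.77 °C

T = 453 °C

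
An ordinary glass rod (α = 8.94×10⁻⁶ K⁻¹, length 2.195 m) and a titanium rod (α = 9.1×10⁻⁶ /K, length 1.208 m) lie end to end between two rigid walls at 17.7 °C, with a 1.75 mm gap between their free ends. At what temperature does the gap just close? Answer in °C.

α₁L₁ = 1.96233×10⁻⁵ m/K, α₂L₂ = 1.09928×10⁻⁵ m/K → total 3.06161×10⁻⁵ m/K
ΔT = g/(α₁L₁+α₂L₂) = 1.75×10⁻³ / 3.06161×10⁻⁵ = 57.159 K
T = 17.7 + 57.159 = 74.859 °C

T = 74.9 °C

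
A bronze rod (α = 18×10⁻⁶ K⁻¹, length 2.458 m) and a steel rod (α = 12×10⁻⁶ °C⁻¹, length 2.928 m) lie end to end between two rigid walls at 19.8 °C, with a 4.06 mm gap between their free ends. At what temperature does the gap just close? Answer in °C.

Gap closes when ΔL₁ + ΔL₂ = 4.06 mm = 4.06×10⁻³ m
(α₁L₁ + α₂L₂)ΔT = g
α₁L₁ + α₂L₂ = 18×10⁻⁶×2.458 + 12×10⁻⁶×2.928 = 7.938×10⁻⁵ m/K
ΔT = 4.06×10⁻³ / 7.938×10⁻⁵ = 51.146 K
T = 19.8 + 51.146 = 70.946 °C

T = 70.9 °C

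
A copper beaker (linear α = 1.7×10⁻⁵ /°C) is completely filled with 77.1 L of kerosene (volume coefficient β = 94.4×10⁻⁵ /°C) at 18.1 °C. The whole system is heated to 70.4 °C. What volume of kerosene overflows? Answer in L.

3.60 L

The beaker also expands: β_container ≈ 3α = 5.1×10⁻⁵ /K
Net overflow = V₀(β_liq − 3α_cont)ΔT
β − 3α = 9.44×10⁻⁴ − 5.1×10⁻⁵ = 8.93×10⁻⁴ /K; ΔT = 52.3 K
ΔV = 77.1 × 8.93×10⁻⁴ × 52.3 = 3.60 L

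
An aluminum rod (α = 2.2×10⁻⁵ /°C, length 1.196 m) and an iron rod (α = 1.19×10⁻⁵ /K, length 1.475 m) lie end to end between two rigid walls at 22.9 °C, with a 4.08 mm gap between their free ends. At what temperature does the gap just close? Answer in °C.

T = 116 °C

α₁L₁ = 2.6312×10⁻⁵ m/K, α₂L₂ = 1.75525×10⁻⁵ m/K → total 4.38645×10⁻⁵ m/K
ΔT = g/(α₁L₁+α₂L₂) = 4.08×10⁻³ / 4.38645×10⁻⁵ = 93.01 K
T = 22.9 + 93.01 = 115.91 °C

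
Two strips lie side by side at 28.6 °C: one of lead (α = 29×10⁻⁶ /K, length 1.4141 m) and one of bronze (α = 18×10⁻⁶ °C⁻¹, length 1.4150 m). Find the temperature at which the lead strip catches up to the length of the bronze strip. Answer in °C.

T = 86.52 °C

L₁(1 + α₁ΔT) = L₂(1 + α₂ΔT) ⇒ ΔT = (L₂ − L₁)/(α₁L₁ − α₂L₂)
L₂ − L₁ = 1.4150 − 1.4141 = 9.00×10⁻⁴ m
α₁L₁ − α₂L₂ = 29×10⁻⁶×1.4141 − 18×10⁻⁶×1.4150 = 1.55389×10⁻⁵ m/K
ΔT = 9.00×10⁻⁴ / 1.55389×10⁻⁵ = 57.9192 K
T = 28.6 + 57.9192 = 86.5192 °C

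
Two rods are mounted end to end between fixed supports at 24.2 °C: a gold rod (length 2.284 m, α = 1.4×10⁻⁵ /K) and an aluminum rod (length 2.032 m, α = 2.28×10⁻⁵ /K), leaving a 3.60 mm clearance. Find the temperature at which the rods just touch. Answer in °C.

T = 70.2 °C

Gap closes when ΔL₁ + ΔL₂ = 3.60 mm = 3.60×10⁻³ m
(α₁L₁ + α₂L₂)ΔT = g
α₁L₁ + α₂L₂ = 1.4×10⁻⁵×2.284 + 2.28×10⁻⁵×2.032 = 7.83056×10⁻⁵ m/K
ΔT = 3.60×10⁻³ / 7.83056×10⁻⁵ = 45.974 K
T = 24.2 + 45.974 = 70.174 °C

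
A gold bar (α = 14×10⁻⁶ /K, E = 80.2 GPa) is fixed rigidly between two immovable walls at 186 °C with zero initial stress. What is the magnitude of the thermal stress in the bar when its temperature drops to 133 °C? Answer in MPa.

σ = 59.5 MPa

Fully constrained: the free strain ε = αΔT is blocked, so σ = Eε = EαΔT.
|ΔT| = 53 K
σ = 80.2×10⁹ × 14×10⁻⁶ × 53 = 5.95×10⁷ Pa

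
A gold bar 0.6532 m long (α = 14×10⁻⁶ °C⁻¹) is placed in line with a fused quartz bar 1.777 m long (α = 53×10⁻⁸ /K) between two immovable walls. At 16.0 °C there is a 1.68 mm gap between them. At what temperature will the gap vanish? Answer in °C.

T = 183 °C

α₁L₁ = 9.1448×10⁻⁶ m/K, α₂L₂ = 9.4181×10⁻⁷ m/K → total 1.008661×10⁻⁵ m/K
ΔT = g/(α₁L₁+α₂L₂) = 1.68×10⁻³ / 1.008661×10⁻⁵ = 166.56 K
T = 16.0 + 166.56 = 182.56 °C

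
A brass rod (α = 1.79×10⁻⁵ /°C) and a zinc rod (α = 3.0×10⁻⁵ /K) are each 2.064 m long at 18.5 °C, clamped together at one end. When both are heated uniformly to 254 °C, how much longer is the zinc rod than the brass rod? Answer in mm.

ΔT = 235.5 K
brass: ΔL = 1.79×10⁻⁵ × 2.064 m × 235.5 = 8.7007×10⁻³ m = 8.7007 mm
zinc: ΔL = 3.0×10⁻⁵ × 2.064 m × 235.5 = 1.4582×10⁻² m = 14.582 mm
difference = 14.582 − 8.7007 = 5.8813 mm

5.88 mm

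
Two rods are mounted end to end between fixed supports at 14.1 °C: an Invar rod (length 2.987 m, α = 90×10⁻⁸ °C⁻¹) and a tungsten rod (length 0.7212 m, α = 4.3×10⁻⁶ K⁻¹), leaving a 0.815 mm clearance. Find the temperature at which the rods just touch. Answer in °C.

T = 155 °C

α₁L₁ = 2.6883×10⁻⁶ m/K, α₂L₂ = 3.10116×10⁻⁶ m/K → total 5.78946×10⁻⁶ m/K
ΔT = g/(α₁L₁+α₂L₂) = 8.15×10⁻⁴ / 5.78946×10⁻⁶ = 140.77 K
T = 14.1 + 140.77 = 154.87 °C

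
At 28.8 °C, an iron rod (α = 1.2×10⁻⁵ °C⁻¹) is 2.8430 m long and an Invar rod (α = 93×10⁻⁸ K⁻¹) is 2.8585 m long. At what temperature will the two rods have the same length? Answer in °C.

L₁(1 + α₁ΔT) = L₂(1 + α₂ΔT) ⇒ ΔT = (L₂ − L₁)/(α₁L₁ − α₂L₂)
L₂ − L₁ = 2.8585 − 2.8430 = 1.55×10⁻² m
α₁L₁ − α₂L₂ = 1.2×10⁻⁵×2.8430 − 93×10⁻⁸×2.8585 = 3.1457595×10⁻⁵ m/K
ΔT = 1.55×10⁻² / 3.1457595×10⁻⁵ = 492.727 K
T = 28.8 + 492.727 = 521.527 °C

T = 521.5 °C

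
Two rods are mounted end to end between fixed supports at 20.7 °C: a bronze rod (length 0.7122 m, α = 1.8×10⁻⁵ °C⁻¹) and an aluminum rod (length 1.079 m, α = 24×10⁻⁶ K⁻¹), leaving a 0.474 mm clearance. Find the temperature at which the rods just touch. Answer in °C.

α₁L₁ = 1.28196×10⁻⁵ m/K, α₂L₂ = 2.5896×10⁻⁵ m/K → total 3.87156×10⁻⁵ m/K
ΔT = g/(α₁L₁+α₂L₂) = 4.74×10⁻⁴ / 3.87156×10⁻⁵ = 12.243 K
T = 20.7 + 12.243 = 32.943 °C

T = 32.9 °C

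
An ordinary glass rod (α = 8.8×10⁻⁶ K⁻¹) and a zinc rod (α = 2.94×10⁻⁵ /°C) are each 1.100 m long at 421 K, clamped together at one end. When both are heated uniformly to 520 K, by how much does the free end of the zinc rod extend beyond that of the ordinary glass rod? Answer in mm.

ΔT = 99 K
ordinary glass: ΔL = 8.8×10⁻⁶ × 1.100 m × 99 = 9.5832×10⁻⁴ m = 0.95832 mm
zinc: ΔL = 2.94×10⁻⁵ × 1.100 m × 99 = 3.2017×10⁻³ m = 3.2017 mm
difference = 3.2017 − 0.95832 = 2.24338 mm

2.24 mm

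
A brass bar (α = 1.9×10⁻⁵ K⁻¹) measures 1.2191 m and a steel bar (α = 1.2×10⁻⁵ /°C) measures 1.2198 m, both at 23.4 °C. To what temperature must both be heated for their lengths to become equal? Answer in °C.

L₁(1 + α₁ΔT) = L₂(1 + α₂ΔT) ⇒ ΔT = (L₂ − L₁)/(α₁L₁ − α₂L₂)
L₂ − L₁ = 1.2198 − 1.2191 = 7.00×10⁻⁴ m
α₁L₁ − α₂L₂ = 1.9×10⁻⁵×1.2191 − 1.2×10⁻⁵×1.2198 = 8.5253×10⁻⁶ m/K
ΔT = 7.00×10⁻⁴ / 8.5253×10⁻⁶ = 82.109 K
T = 23.4 + 82.109 = 105.509 °C

T = 105.5 °C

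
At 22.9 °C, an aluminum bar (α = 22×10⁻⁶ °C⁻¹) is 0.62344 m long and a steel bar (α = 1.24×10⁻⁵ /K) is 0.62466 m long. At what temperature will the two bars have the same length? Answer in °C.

T = 227.3 °C

Equal length when α₁L₁ΔT − α₂L₂ΔT = L₂ − L₁ = 1.22×10⁻³ m
α₁L₁ = 1.371568×10⁻⁵, α₂L₂ = 7.745784×10⁻⁶ → Δ(αL) = 5.969896×10⁻⁶ m/K
ΔT = 1.22×10⁻³ / 5.969896×10⁻⁶ = 204.359 K, so T = 22.9 + 204.359 = 227.259 °C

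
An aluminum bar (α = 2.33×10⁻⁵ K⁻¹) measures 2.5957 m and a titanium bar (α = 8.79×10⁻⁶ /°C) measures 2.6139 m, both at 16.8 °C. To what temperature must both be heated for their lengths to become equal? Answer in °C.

Equal length when α₁L₁ΔT − α₂L₂ΔT = L₂ − L₁ = 1.82×10⁻² m
α₁L₁ = 6.047981×10⁻⁵, α₂L₂ = 2.2976181×10⁻⁵ → Δ(αL) = 3.7503629×10⁻⁵ m/K
ΔT = 1.82×10⁻² / 3.7503629×10⁻⁵ = 485.286 K, so T = 16.8 + 485.286 = 502.086 °C

T = 502.1 °C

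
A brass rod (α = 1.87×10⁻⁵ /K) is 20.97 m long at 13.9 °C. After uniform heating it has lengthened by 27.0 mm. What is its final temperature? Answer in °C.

T = 82.8 °C

ΔL = αL₀ΔT ⇒ ΔT = ΔL / (αL₀)
ΔT = 27.0×10⁻³ m / (1.87×10⁻⁵ × 20.97 m) = 68.853 K
T = 13.9 + 68.853 = 82.753 °C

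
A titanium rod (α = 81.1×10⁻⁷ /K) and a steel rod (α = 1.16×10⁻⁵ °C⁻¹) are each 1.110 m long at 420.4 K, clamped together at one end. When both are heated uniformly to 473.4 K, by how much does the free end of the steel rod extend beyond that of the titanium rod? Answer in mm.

ΔT = 53.0 K
titanium: ΔL = 81.1×10⁻⁷ × 1.110 m × 53.0 = 4.7711×10⁻⁴ m = 0.47711 mm
steel: ΔL = 1.16×10⁻⁵ × 1.110 m × 53.0 = 6.8243×10⁻⁴ m = 0.68243 mm
difference = 0.68243 − 0.47711 = 0.20532 mm

0.205 mm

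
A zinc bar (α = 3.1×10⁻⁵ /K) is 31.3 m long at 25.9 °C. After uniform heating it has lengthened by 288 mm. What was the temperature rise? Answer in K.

ΔL = αL₀ΔT ⇒ ΔT = ΔL / (αL₀)
ΔT = 288×10⁻³ m / (3.1×10⁻⁵ × 31.3 m) = 296.82 K

ΔT = 297 K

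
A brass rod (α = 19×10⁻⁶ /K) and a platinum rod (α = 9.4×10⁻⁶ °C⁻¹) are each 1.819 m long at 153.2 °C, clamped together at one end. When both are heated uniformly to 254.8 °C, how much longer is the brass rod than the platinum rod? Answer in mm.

1.77 mm

ΔT = 101.6 K
brass: ΔL = 19×10⁻⁶ × 1.819 m × 101.6 = 3.5114×10⁻³ m = 3.5114 mm
platinum: ΔL = 9.4×10⁻⁶ × 1.819 m × 101.6 = 1.7372×10⁻³ m = 1.7372 mm
difference = 3.5114 − 1.7372 = 1.7742 mm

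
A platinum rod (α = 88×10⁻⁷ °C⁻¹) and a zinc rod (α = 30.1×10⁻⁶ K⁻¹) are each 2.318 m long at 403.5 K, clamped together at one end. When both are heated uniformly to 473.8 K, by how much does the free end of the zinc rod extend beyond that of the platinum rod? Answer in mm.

ΔT = 70.3 K
platinum: ΔL = 88×10⁻⁷ × 2.318 m × 70.3 = 1.4340×10⁻³ m = 1.4340 mm
zinc: ΔL = 30.1×10⁻⁶ × 2.318 m × 70.3 = 4.9050×10⁻³ m = 4.9050 mm
difference = 4.9050 − 1.4340 = 3.471 mm

3.47 mm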